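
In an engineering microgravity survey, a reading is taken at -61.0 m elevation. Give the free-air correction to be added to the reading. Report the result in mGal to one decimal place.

-18.8

Free-air correction = 0.3086 × -61.0 = -18.8 mGal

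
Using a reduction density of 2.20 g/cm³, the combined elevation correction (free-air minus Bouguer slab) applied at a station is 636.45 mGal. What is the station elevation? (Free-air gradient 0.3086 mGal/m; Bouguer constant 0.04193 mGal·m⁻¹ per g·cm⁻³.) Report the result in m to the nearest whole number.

Combined gradient = 0.3086 − 0.04193 × 2.20 = 0.2163540 mGal/m
h = 636.45 / 0.2163540 = 2941.71 m

2942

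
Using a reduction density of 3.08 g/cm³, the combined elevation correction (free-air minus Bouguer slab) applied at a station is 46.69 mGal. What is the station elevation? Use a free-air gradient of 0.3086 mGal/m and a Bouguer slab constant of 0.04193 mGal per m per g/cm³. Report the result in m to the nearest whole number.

260

Combined gradient = 0.3086 − 0.04193 × 3.08 = 0.1794556 mGal/m
h = 46.69 / 0.1794556 = 260.18 m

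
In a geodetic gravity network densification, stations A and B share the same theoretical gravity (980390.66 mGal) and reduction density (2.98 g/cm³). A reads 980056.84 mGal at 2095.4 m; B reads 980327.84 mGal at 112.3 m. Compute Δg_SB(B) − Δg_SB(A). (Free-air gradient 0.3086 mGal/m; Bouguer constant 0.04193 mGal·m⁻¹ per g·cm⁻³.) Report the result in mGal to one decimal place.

Δg_SB(A) = 980056.84 − 980390.66 + 0.3086×2095.4 − 0.04193×2.98×2095.4 = 51.00 mGal
Δg_SB(B) = 980327.84 − 980390.66 + 0.3086×112.3 − 0.04193×2.98×112.3 = -42.20 mGal
Difference = -42.20 − (51.00) = -93.20 mGal

-93.2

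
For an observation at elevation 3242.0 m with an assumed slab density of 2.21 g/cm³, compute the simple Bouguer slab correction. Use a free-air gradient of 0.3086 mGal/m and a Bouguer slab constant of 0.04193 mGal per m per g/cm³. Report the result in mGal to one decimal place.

Bouguer slab correction = 0.04193 × 2.21 × 3242.0 = 300.4 mGal

300.4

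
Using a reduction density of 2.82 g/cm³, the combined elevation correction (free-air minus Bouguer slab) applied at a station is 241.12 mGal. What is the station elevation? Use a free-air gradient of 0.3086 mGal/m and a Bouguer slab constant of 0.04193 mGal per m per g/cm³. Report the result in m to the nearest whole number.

1267

Combined gradient = 0.3086 − 0.04193 × 2.82 = 0.1903574 mGal/m
h = 241.12 / 0.1903574 = 1266.67 m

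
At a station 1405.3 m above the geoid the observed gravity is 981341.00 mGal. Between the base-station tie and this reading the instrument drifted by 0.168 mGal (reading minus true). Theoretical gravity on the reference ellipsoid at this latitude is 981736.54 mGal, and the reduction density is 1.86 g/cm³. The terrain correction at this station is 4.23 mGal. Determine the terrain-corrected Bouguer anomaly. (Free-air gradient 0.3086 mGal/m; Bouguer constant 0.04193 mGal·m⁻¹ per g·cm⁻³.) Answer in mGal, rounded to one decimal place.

-67.4

Drift-corrected reading = 981341.00 − (0.168) = 981340.832 mGal
Free-air correction = 0.3086 × 1405.3 = 433.68 mGal
Free-air anomaly = 981340.832 − 981736.54 + (433.68) = 37.972 mGal
Bouguer slab correction = 0.04193 × 1.86 × 1405.3 = 109.60 mGal
Simple Bouguer anomaly = 37.972 − (109.60) = -71.628 mGal
Complete Bouguer anomaly = -71.628 + 4.23 = -67.398 mGal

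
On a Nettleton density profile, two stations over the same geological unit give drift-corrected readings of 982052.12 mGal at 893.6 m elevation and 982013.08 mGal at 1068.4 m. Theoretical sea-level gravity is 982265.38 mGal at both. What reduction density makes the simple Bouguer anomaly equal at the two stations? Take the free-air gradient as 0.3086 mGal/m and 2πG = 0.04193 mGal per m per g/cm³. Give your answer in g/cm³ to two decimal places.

Δg_obs = 982013.08 − 982052.12 = -39.04 mGal over Δh = 1068.4 − 893.6 = 174.8 m
Equal Bouguer anomalies ⇒ Δg_obs + (0.3086 − 0.04193ρ)·Δh = 0
0.3086 − 0.04193ρ = −Δg_obs/Δh = 0.22334
ρ = (0.3086 − 0.22334) / 0.04193 = 2.03 g/cm³

2.03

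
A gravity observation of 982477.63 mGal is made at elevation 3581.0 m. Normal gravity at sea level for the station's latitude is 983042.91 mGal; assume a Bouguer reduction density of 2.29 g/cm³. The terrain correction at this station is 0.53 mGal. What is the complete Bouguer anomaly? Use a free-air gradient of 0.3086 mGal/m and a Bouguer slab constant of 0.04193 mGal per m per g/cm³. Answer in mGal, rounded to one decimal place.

196.5

Free-air correction = 0.3086 × 3581.0 = 1105.10 mGal
Free-air anomaly = 982477.63 − 983042.91 + (1105.10) = 539.82 mGal
Bouguer slab correction = 0.04193 × 2.29 × 3581.0 = 343.85 mGal
Simple Bouguer anomaly = 539.82 − (343.85) = 195.97 mGal
Complete Bouguer anomaly = 195.97 + 0.53 = 196.50 mGal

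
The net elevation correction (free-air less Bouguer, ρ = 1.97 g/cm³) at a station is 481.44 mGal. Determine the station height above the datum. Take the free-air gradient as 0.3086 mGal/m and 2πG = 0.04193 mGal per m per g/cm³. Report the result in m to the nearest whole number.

2130

Combined gradient = 0.3086 − 0.04193 × 1.97 = 0.2259979 mGal/m
h = 481.44 / 0.2259979 = 2130.29 m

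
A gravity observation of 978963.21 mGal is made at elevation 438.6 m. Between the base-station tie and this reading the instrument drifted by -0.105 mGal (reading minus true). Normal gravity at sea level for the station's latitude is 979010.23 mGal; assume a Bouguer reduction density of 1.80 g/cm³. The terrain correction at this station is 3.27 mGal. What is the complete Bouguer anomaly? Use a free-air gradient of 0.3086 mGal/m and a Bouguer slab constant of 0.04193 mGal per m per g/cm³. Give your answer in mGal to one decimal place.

58.6

Drift-corrected reading = 978963.21 − (-0.105) = 978963.315 mGal
Free-air correction = 0.3086 × 438.6 = 135.35 mGal
Free-air anomaly = 978963.315 − 979010.23 + (135.35) = 88.435 mGal
Bouguer slab correction = 0.04193 × 1.80 × 438.6 = 33.10 mGal
Simple Bouguer anomaly = 88.435 − (33.10) = 55.335 mGal
Complete Bouguer anomaly = 55.335 + 3.27 = 58.605 mGal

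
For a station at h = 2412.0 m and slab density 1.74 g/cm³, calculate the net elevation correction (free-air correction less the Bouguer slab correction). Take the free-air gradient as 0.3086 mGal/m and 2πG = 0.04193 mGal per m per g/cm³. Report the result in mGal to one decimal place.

568.4

Combined gradient = 0.3086 − 0.04193 × 1.74 = 0.2356418 mGal/m
Combined elevation correction = 0.2356418 × 2412.0 = 568.4 mGal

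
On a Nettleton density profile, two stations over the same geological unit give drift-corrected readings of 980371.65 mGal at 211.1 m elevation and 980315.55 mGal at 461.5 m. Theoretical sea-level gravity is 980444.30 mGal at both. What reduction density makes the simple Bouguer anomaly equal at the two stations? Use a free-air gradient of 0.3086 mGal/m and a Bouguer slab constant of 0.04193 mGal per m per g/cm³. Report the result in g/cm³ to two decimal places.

Δg_obs = 980315.55 − 980371.65 = -56.10 mGal over Δh = 461.5 − 211.1 = 250.4 m
Equal Bouguer anomalies ⇒ Δg_obs + (0.3086 − 0.04193ρ)·Δh = 0
0.3086 − 0.04193ρ = −Δg_obs/Δh = 0.22404
ρ = (0.3086 − 0.22404) / 0.04193 = 2.02 g/cm³

2.02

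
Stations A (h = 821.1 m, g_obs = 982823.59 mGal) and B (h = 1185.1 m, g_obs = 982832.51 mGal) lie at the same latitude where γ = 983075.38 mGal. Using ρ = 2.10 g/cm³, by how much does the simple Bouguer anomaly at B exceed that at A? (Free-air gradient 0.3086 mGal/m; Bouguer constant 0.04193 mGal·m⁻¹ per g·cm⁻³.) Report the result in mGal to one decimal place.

Δg_SB(A) = 982823.59 − 983075.38 + 0.3086×821.1 − 0.04193×2.10×821.1 = -70.70 mGal
Δg_SB(B) = 982832.51 − 983075.38 + 0.3086×1185.1 − 0.04193×2.10×1185.1 = 18.50 mGal
Difference = 18.50 − (-70.70) = 89.20 mGal

89.2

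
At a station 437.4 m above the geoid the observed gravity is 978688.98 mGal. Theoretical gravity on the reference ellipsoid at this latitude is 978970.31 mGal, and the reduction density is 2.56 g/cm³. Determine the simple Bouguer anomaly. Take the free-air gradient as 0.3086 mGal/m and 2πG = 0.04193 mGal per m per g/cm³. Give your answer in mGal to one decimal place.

-193.3

Free-air correction = 0.3086 × 437.4 = 134.98 mGal
Free-air anomaly = 978688.98 − 978970.31 + (134.98) = -146.35 mGal
Bouguer slab correction = 0.04193 × 2.56 × 437.4 = 46.95 mGal
Simple Bouguer anomaly = -146.35 − (46.95) = -193.30 mGal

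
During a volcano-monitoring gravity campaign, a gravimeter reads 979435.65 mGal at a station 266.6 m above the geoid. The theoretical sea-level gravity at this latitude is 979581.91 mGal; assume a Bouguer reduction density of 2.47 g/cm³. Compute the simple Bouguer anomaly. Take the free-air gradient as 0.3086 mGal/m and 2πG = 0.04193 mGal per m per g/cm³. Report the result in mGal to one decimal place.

-91.6

Free-air correction = 0.3086 × 266.6 = 82.27 mGal
Free-air anomaly = 979435.65 − 979581.91 + (82.27) = -63.99 mGal
Bouguer slab correction = 0.04193 × 2.47 × 266.6 = 27.61 mGal
Simple Bouguer anomaly = -63.99 − (27.61) = -91.60 mGal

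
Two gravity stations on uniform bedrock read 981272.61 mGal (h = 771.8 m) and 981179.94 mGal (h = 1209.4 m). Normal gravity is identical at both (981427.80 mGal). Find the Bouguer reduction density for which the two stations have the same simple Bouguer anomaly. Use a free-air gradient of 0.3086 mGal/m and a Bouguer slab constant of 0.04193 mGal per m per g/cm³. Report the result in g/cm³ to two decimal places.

Δg_obs = 981179.94 − 981272.61 = -92.67 mGal over Δh = 1209.4 − 771.8 = 437.6 m
Equal Bouguer anomalies ⇒ Δg_obs + (0.3086 − 0.04193ρ)·Δh = 0
0.3086 − 0.04193ρ = −Δg_obs/Δh = 0.21177
ρ = (0.3086 − 0.21177) / 0.04193 = 2.31 g/cm³

2.31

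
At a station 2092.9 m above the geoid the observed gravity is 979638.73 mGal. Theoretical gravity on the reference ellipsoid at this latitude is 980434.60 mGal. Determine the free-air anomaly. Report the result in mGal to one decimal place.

Free-air correction = 0.3086 × 2092.9 = 645.87 mGal
Free-air anomaly = 979638.73 − 980434.60 + (645.87) = -150.00 mGal

-150.0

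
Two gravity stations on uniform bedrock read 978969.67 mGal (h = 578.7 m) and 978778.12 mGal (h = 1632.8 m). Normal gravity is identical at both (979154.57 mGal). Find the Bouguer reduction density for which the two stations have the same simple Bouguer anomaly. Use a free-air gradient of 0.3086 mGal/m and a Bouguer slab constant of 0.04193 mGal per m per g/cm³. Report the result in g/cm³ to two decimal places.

Δg_obs = 978778.12 − 978969.67 = -191.55 mGal over Δh = 1632.8 − 578.7 = 1054.1 m
Equal Bouguer anomalies ⇒ Δg_obs + (0.3086 − 0.04193ρ)·Δh = 0
0.3086 − 0.04193ρ = −Δg_obs/Δh = 0.18172
ρ = (0.3086 − 0.18172) / 0.04193 = 3.03 g/cm³

3.03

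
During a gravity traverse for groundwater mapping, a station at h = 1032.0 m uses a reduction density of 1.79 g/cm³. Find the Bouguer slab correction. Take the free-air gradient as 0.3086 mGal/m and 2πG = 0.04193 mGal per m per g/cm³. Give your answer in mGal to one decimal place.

77.5

Bouguer slab correction = 0.04193 × 1.79 × 1032.0 = 77.5 mGal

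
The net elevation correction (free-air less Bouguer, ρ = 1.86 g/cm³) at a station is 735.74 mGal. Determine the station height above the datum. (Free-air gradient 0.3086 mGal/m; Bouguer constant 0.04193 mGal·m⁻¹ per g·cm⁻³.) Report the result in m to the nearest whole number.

3190

Combined gradient = 0.3086 − 0.04193 × 1.86 = 0.2306102 mGal/m
h = 735.74 / 0.2306102 = 3190.41 m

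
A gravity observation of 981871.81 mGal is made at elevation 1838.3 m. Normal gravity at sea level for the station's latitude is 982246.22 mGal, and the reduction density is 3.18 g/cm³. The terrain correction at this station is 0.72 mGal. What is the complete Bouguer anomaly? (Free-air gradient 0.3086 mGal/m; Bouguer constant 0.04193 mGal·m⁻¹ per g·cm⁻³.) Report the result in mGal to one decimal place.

-51.5

Free-air correction = 0.3086 × 1838.3 = 567.30 mGal
Free-air anomaly = 981871.81 − 982246.22 + (567.30) = 192.89 mGal
Bouguer slab correction = 0.04193 × 3.18 × 1838.3 = 245.11 mGal
Simple Bouguer anomaly = 192.89 − (245.11) = -52.22 mGal
Complete Bouguer anomaly = -52.22 + 0.72 = -51.50 mGal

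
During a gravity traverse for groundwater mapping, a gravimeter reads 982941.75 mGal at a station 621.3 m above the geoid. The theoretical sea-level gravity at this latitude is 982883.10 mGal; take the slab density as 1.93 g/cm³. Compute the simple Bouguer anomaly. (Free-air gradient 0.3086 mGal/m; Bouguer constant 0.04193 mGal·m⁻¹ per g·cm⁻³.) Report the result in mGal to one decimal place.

Free-air correction = 0.3086 × 621.3 = 191.73 mGal
Free-air anomaly = 982941.75 − 982883.10 + (191.73) = 250.38 mGal
Bouguer slab correction = 0.04193 × 1.93 × 621.3 = 50.28 mGal
Simple Bouguer anomaly = 250.38 − (50.28) = 200.10 mGal

200.1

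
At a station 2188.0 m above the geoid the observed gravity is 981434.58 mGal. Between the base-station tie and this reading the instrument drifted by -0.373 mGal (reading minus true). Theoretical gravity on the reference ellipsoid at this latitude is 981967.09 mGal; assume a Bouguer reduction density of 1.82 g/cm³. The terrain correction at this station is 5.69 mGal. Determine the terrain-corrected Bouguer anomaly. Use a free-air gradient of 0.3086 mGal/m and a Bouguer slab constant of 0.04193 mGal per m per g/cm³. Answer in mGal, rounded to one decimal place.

-18.2

Drift-corrected reading = 981434.58 − (-0.373) = 981434.953 mGal
Free-air correction = 0.3086 × 2188.0 = 675.22 mGal
Free-air anomaly = 981434.953 − 981967.09 + (675.22) = 143.083 mGal
Bouguer slab correction = 0.04193 × 1.82 × 2188.0 = 166.97 mGal
Simple Bouguer anomaly = 143.083 − (166.97) = -23.887 mGal
Complete Bouguer anomaly = -23.887 + 5.69 = -18.197 mGal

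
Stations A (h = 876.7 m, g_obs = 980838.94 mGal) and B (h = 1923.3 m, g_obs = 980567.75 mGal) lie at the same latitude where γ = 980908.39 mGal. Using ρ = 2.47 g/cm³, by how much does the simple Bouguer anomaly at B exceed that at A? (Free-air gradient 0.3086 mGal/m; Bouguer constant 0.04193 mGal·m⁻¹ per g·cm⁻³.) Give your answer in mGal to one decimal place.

-56.6

Δg_SB(A) = 980838.94 − 980908.39 + 0.3086×876.7 − 0.04193×2.47×876.7 = 110.30 mGal
Δg_SB(B) = 980567.75 − 980908.39 + 0.3086×1923.3 − 0.04193×2.47×1923.3 = 53.70 mGal
Difference = 53.70 − (110.30) = -56.60 mGal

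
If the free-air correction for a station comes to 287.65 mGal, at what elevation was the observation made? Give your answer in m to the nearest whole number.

h = 287.65 / 0.3086 = 932.11 m

932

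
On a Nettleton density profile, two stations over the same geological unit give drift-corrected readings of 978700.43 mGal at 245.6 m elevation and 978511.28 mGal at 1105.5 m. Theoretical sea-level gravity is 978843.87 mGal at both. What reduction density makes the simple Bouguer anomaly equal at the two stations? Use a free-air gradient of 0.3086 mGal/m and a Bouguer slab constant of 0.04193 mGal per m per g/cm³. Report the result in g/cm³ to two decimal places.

Δg_obs = 978511.28 − 978700.43 = -189.15 mGal over Δh = 1105.5 − 245.6 = 859.9 m
Equal Bouguer anomalies ⇒ Δg_obs + (0.3086 − 0.04193ρ)·Δh = 0
0.3086 − 0.04193ρ = −Δg_obs/Δh = 0.21997
ρ = (0.3086 − 0.21997) / 0.04193 = 2.11 g/cm³

2.11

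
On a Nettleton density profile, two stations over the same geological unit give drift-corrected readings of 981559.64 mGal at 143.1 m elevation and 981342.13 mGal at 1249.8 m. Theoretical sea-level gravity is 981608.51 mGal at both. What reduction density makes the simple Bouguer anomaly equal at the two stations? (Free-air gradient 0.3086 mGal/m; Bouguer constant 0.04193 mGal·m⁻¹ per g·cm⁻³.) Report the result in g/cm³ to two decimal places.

Δg_obs = 981342.13 − 981559.64 = -217.51 mGal over Δh = 1249.8 − 143.1 = 1106.7 m
Equal Bouguer anomalies ⇒ Δg_obs + (0.3086 − 0.04193ρ)·Δh = 0
0.3086 − 0.04193ρ = −Δg_obs/Δh = 0.19654
ρ = (0.3086 − 0.19654) / 0.04193 = 2.67 g/cm³

2.67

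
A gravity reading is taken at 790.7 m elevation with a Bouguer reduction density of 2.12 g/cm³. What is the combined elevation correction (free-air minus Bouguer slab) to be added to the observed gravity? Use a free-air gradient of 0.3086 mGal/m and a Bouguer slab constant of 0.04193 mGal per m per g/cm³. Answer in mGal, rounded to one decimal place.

Combined gradient = 0.3086 − 0.04193 × 2.12 = 0.2197084 mGal/m
Combined elevation correction = 0.2197084 × 790.7 = 173.7 mGal

173.7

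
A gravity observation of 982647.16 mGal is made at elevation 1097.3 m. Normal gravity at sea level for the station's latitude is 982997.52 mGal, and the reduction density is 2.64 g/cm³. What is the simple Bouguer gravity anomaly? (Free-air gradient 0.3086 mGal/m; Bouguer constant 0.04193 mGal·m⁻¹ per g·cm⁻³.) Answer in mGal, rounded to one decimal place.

-133.2

Free-air correction = 0.3086 × 1097.3 = 338.63 mGal
Free-air anomaly = 982647.16 − 982997.52 + (338.63) = -11.73 mGal
Bouguer slab correction = 0.04193 × 2.64 × 1097.3 = 121.47 mGal
Simple Bouguer anomaly = -11.73 − (121.47) = -133.20 mGal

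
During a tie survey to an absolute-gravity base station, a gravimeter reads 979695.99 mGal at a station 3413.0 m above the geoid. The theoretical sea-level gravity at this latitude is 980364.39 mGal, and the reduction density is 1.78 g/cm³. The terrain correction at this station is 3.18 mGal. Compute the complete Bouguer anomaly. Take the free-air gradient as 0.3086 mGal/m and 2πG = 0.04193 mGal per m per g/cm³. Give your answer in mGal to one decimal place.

133.3

Free-air correction = 0.3086 × 3413.0 = 1053.25 mGal
Free-air anomaly = 979695.99 − 980364.39 + (1053.25) = 384.85 mGal
Bouguer slab correction = 0.04193 × 1.78 × 3413.0 = 254.73 mGal
Simple Bouguer anomaly = 384.85 − (254.73) = 130.12 mGal
Complete Bouguer anomaly = 130.12 + 3.18 = 133.30 mGal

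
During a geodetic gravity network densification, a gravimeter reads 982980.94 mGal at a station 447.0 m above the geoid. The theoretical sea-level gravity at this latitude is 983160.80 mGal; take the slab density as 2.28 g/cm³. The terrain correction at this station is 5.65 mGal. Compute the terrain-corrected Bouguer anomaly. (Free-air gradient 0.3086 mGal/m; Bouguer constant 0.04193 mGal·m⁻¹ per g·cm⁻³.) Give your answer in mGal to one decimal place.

Free-air correction = 0.3086 × 447.0 = 137.94 mGal
Free-air anomaly = 982980.94 − 983160.80 + (137.94) = -41.92 mGal
Bouguer slab correction = 0.04193 × 2.28 × 447.0 = 42.73 mGal
Simple Bouguer anomaly = -41.92 − (42.73) = -84.65 mGal
Complete Bouguer anomaly = -84.65 + 5.65 = -79.00 mGal

-79.0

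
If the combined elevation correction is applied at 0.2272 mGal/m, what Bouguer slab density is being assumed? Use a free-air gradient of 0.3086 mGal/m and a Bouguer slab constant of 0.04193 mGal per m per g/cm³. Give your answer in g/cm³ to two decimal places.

0.2272 = 0.3086 − 0.04193 × ρ
ρ = (0.3086 − 0.2272) / 0.04193 = 1.94 g/cm³

1.94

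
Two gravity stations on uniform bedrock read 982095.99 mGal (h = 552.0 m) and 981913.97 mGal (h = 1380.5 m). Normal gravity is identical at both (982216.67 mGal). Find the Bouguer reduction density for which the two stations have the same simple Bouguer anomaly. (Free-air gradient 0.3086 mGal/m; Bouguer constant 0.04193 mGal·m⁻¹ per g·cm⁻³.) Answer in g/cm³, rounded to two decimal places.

2.12

Δg_obs = 981913.97 − 982095.99 = -182.02 mGal over Δh = 1380.5 − 552.0 = 828.5 m
Equal Bouguer anomalies ⇒ Δg_obs + (0.3086 − 0.04193ρ)·Δh = 0
0.3086 − 0.04193ρ = −Δg_obs/Δh = 0.21970
ρ = (0.3086 − 0.21970) / 0.04193 = 2.12 g/cm³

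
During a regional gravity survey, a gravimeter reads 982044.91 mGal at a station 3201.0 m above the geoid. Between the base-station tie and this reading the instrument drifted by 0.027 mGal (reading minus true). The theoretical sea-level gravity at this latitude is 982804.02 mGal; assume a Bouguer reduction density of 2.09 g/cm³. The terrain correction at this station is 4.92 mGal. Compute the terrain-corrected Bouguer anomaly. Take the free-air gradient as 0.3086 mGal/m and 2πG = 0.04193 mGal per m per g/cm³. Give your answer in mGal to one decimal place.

-46.9

Drift-corrected reading = 982044.91 − (0.027) = 982044.883 mGal
Free-air correction = 0.3086 × 3201.0 = 987.83 mGal
Free-air anomaly = 982044.883 − 982804.02 + (987.83) = 228.693 mGal
Bouguer slab correction = 0.04193 × 2.09 × 3201.0 = 280.52 mGal
Simple Bouguer anomaly = 228.693 − (280.52) = -51.827 mGal
Complete Bouguer anomaly = -51.827 + 4.92 = -46.907 mGal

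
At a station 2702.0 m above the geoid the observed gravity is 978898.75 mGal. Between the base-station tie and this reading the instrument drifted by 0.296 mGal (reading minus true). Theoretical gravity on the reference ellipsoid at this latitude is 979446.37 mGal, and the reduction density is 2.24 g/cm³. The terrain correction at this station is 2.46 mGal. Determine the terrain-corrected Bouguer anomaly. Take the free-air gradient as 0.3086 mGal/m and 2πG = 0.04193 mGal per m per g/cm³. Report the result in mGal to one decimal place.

34.6

Drift-corrected reading = 978898.75 − (0.296) = 978898.454 mGal
Free-air correction = 0.3086 × 2702.0 = 833.84 mGal
Free-air anomaly = 978898.454 − 979446.37 + (833.84) = 285.924 mGal
Bouguer slab correction = 0.04193 × 2.24 × 2702.0 = 253.78 mGal
Simple Bouguer anomaly = 285.924 − (253.78) = 32.144 mGal
Complete Bouguer anomaly = 32.144 + 2.46 = 34.604 mGal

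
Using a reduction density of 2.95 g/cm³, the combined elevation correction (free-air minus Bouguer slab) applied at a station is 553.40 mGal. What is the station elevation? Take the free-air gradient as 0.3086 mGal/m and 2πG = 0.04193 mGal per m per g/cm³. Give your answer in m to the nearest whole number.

2993

Combined gradient = 0.3086 − 0.04193 × 2.95 = 0.1849065 mGal/m
h = 553.40 / 0.1849065 = 2992.86 m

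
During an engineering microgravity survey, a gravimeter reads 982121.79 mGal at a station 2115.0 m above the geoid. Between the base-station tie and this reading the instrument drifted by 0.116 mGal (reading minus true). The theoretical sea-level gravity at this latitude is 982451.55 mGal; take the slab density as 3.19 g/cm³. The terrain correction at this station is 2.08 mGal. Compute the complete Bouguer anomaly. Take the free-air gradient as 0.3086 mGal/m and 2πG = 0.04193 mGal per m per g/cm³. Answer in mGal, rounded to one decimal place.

Drift-corrected reading = 982121.79 − (0.116) = 982121.674 mGal
Free-air correction = 0.3086 × 2115.0 = 652.69 mGal
Free-air anomaly = 982121.674 − 982451.55 + (652.69) = 322.814 mGal
Bouguer slab correction = 0.04193 × 3.19 × 2115.0 = 282.90 mGal
Simple Bouguer anomaly = 322.814 − (282.90) = 39.914 mGal
Complete Bouguer anomaly = 39.914 + 2.08 = 41.994 mGal

42.0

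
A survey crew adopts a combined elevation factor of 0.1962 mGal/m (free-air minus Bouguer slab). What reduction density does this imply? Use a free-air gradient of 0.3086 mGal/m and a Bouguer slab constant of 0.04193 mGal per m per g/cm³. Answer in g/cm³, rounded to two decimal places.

2.68

0.1962 = 0.3086 − 0.04193 × ρ
ρ = (0.3086 − 0.1962) / 0.04193 = 2.68 g/cm³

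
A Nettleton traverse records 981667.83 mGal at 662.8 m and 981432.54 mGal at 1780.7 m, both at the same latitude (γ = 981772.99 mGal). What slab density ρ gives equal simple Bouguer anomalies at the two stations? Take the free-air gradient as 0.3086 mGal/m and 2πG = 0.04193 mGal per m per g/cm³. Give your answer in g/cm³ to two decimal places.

Δg_obs = 981432.54 − 981667.83 = -235.29 mGal over Δh = 1780.7 − 662.8 = 1117.9 m
Equal Bouguer anomalies ⇒ Δg_obs + (0.3086 − 0.04193ρ)·Δh = 0
0.3086 − 0.04193ρ = −Δg_obs/Δh = 0.21047
ρ = (0.3086 − 0.21047) / 0.04193 = 2.34 g/cm³

2.34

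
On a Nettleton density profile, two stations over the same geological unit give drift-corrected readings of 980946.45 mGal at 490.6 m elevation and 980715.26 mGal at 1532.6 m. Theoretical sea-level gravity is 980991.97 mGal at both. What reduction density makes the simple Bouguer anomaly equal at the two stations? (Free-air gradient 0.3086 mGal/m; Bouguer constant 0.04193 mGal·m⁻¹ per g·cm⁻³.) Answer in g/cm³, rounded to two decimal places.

2.07

Δg_obs = 980715.26 − 980946.45 = -231.19 mGal over Δh = 1532.6 − 490.6 = 1042.0 m
Equal Bouguer anomalies ⇒ Δg_obs + (0.3086 − 0.04193ρ)·Δh = 0
0.3086 − 0.04193ρ = −Δg_obs/Δh = 0.22187
ρ = (0.3086 − 0.22187) / 0.04193 = 2.07 g/cm³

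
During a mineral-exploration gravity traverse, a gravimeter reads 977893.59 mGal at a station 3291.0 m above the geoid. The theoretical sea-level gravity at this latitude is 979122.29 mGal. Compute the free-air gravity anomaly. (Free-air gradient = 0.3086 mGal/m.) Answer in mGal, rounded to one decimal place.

Free-air correction = 0.3086 × 3291.0 = 1015.60 mGal
Free-air anomaly = 977893.59 − 979122.29 + (1015.60) = -213.10 mGal

-213.1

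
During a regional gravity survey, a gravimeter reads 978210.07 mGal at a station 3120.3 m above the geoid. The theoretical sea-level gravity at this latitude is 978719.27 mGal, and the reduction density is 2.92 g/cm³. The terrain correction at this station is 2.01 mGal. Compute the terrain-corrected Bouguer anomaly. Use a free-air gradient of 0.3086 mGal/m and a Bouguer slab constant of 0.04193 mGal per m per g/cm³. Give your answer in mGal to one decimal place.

Free-air correction = 0.3086 × 3120.3 = 962.92 mGal
Free-air anomaly = 978210.07 − 978719.27 + (962.92) = 453.72 mGal
Bouguer slab correction = 0.04193 × 2.92 × 3120.3 = 382.04 mGal
Simple Bouguer anomaly = 453.72 − (382.04) = 71.68 mGal
Complete Bouguer anomaly = 71.68 + 2.01 = 73.69 mGal

73.7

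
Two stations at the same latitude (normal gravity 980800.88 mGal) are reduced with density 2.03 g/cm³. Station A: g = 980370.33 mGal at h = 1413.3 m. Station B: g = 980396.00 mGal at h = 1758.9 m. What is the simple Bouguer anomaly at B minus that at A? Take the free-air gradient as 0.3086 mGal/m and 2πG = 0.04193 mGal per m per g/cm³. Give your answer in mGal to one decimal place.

102.9

Δg_SB(A) = 980370.33 − 980800.88 + 0.3086×1413.3 − 0.04193×2.03×1413.3 = -114.70 mGal
Δg_SB(B) = 980396.00 − 980800.88 + 0.3086×1758.9 − 0.04193×2.03×1758.9 = -11.80 mGal
Difference = -11.80 − (-114.70) = 102.90 mGal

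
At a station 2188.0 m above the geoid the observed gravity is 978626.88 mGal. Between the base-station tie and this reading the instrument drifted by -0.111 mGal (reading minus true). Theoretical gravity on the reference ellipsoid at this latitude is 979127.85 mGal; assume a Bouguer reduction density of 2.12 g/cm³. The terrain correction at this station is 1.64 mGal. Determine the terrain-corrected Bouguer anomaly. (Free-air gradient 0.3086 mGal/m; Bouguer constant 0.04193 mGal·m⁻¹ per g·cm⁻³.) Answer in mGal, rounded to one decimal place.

-18.5

Drift-corrected reading = 978626.88 − (-0.111) = 978626.991 mGal
Free-air correction = 0.3086 × 2188.0 = 675.22 mGal
Free-air anomaly = 978626.991 − 979127.85 + (675.22) = 174.361 mGal
Bouguer slab correction = 0.04193 × 2.12 × 2188.0 = 194.49 mGal
Simple Bouguer anomaly = 174.361 − (194.49) = -20.129 mGal
Complete Bouguer anomaly = -20.129 + 1.64 = -18.489 mGal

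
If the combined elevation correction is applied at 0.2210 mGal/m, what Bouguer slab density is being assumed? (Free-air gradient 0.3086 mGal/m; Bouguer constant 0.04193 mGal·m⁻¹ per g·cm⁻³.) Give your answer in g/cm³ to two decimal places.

0.2210 = 0.3086 − 0.04193 × ρ
ρ = (0.3086 − 0.2210) / 0.04193 = 2.09 g/cm³

2.09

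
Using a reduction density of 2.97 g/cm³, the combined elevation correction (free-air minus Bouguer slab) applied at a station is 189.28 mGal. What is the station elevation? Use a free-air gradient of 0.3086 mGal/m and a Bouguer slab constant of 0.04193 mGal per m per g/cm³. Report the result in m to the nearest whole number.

Combined gradient = 0.3086 − 0.04193 × 2.97 = 0.1840679 mGal/m
h = 189.28 / 0.1840679 = 1028.32 m

1028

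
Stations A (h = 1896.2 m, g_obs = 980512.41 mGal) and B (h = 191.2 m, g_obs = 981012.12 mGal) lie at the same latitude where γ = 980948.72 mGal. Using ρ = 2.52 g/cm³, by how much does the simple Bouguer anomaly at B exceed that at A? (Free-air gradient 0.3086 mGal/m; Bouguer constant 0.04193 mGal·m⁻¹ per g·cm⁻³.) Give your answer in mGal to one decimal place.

Δg_SB(A) = 980512.41 − 980948.72 + 0.3086×1896.2 − 0.04193×2.52×1896.2 = -51.50 mGal
Δg_SB(B) = 981012.12 − 980948.72 + 0.3086×191.2 − 0.04193×2.52×191.2 = 102.20 mGal
Difference = 102.20 − (-51.50) = 153.70 mGal

153.7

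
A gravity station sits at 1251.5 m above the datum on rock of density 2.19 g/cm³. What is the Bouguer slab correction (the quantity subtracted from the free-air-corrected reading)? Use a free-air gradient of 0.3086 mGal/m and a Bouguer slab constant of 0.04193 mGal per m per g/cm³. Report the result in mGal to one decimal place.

114.9

Bouguer slab correction = 0.04193 × 2.19 × 1251.5 = 114.9 mGal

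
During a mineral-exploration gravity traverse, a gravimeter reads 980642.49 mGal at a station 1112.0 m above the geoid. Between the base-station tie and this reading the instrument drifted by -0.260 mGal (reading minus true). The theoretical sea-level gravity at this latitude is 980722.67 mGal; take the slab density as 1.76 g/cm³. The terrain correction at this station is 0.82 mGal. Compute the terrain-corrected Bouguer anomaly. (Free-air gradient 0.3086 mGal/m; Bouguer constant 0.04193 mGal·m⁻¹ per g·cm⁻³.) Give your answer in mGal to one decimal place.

182.0

Drift-corrected reading = 980642.49 − (-0.260) = 980642.750 mGal
Free-air correction = 0.3086 × 1112.0 = 343.16 mGal
Free-air anomaly = 980642.750 − 980722.67 + (343.16) = 263.240 mGal
Bouguer slab correction = 0.04193 × 1.76 × 1112.0 = 82.06 mGal
Simple Bouguer anomaly = 263.240 − (82.06) = 181.180 mGal
Complete Bouguer anomaly = 181.180 + 0.82 = 182.000 mGal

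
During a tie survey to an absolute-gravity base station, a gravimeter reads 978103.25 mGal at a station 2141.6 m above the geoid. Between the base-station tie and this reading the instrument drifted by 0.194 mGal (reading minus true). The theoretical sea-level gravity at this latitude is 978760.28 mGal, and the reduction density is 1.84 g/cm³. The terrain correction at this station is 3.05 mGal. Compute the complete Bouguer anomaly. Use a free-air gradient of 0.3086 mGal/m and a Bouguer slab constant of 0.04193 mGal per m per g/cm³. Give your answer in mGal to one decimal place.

-158.5

Drift-corrected reading = 978103.25 − (0.194) = 978103.056 mGal
Free-air correction = 0.3086 × 2141.6 = 660.90 mGal
Free-air anomaly = 978103.056 − 978760.28 + (660.90) = 3.676 mGal
Bouguer slab correction = 0.04193 × 1.84 × 2141.6 = 165.23 mGal
Simple Bouguer anomaly = 3.676 − (165.23) = -161.554 mGal
Complete Bouguer anomaly = -161.554 + 3.05 = -158.504 mGal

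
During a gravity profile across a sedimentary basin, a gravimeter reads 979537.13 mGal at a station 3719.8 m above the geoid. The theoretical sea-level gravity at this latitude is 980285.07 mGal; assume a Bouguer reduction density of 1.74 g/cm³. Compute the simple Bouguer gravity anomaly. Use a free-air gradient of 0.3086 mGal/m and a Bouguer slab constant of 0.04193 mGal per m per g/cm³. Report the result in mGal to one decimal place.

Free-air correction = 0.3086 × 3719.8 = 1147.93 mGal
Free-air anomaly = 979537.13 − 980285.07 + (1147.93) = 399.99 mGal
Bouguer slab correction = 0.04193 × 1.74 × 3719.8 = 271.39 mGal
Simple Bouguer anomaly = 399.99 − (271.39) = 128.60 mGal

128.6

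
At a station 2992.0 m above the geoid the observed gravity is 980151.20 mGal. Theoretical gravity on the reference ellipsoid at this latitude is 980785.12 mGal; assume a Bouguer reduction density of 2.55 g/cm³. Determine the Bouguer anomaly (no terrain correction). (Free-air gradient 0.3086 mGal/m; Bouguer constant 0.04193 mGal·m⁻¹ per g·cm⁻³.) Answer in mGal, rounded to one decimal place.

-30.5

Free-air correction = 0.3086 × 2992.0 = 923.33 mGal
Free-air anomaly = 980151.20 − 980785.12 + (923.33) = 289.41 mGal
Bouguer slab correction = 0.04193 × 2.55 × 2992.0 = 319.91 mGal
Simple Bouguer anomaly = 289.41 − (319.91) = -30.50 mGal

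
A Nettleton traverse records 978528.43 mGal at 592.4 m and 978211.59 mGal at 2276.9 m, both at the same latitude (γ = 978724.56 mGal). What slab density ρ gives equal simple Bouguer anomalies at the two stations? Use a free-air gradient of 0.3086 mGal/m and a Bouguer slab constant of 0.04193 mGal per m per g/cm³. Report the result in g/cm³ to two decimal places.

2.87

Δg_obs = 978211.59 − 978528.43 = -316.84 mGal over Δh = 2276.9 − 592.4 = 1684.5 m
Equal Bouguer anomalies ⇒ Δg_obs + (0.3086 − 0.04193ρ)·Δh = 0
0.3086 − 0.04193ρ = −Δg_obs/Δh = 0.18809
ρ = (0.3086 − 0.18809) / 0.04193 = 2.87 g/cm³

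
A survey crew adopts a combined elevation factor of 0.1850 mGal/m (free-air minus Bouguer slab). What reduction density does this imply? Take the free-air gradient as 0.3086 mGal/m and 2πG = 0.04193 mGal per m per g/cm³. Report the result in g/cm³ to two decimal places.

0.1850 = 0.3086 − 0.04193 × ρ
ρ = (0.3086 − 0.1850) / 0.04193 = 2.95 g/cm³

2.95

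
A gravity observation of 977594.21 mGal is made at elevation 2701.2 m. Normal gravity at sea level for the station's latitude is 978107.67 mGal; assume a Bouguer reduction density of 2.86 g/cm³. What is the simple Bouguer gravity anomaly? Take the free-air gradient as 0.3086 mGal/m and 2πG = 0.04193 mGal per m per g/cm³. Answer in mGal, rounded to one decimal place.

Free-air correction = 0.3086 × 2701.2 = 833.59 mGal
Free-air anomaly = 977594.21 − 978107.67 + (833.59) = 320.13 mGal
Bouguer slab correction = 0.04193 × 2.86 × 2701.2 = 323.93 mGal
Simple Bouguer anomaly = 320.13 − (323.93) = -3.80 mGal

-3.8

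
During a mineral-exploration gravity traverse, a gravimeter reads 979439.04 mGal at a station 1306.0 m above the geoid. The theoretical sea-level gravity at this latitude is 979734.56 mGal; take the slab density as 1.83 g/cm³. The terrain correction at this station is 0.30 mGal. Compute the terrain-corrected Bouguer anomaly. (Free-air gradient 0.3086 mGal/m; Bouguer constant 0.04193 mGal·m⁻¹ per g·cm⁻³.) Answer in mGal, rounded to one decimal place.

Free-air correction = 0.3086 × 1306.0 = 403.03 mGal
Free-air anomaly = 979439.04 − 979734.56 + (403.03) = 107.51 mGal
Bouguer slab correction = 0.04193 × 1.83 × 1306.0 = 100.21 mGal
Simple Bouguer anomaly = 107.51 − (100.21) = 7.30 mGal
Complete Bouguer anomaly = 7.30 + 0.30 = 7.60 mGal

7.6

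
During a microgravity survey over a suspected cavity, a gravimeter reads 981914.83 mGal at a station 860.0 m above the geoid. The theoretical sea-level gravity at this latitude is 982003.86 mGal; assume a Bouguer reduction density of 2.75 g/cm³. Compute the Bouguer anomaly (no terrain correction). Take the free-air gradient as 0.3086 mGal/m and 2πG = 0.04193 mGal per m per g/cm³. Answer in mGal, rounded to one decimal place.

77.2

Free-air correction = 0.3086 × 860.0 = 265.40 mGal
Free-air anomaly = 981914.83 − 982003.86 + (265.40) = 176.37 mGal
Bouguer slab correction = 0.04193 × 2.75 × 860.0 = 99.16 mGal
Simple Bouguer anomaly = 176.37 − (99.16) = 77.21 mGal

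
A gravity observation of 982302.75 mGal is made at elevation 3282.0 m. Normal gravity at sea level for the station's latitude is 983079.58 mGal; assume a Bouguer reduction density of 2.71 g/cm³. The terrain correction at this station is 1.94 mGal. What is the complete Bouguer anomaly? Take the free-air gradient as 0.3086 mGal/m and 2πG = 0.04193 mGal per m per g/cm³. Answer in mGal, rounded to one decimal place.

-135.0

Free-air correction = 0.3086 × 3282.0 = 1012.83 mGal
Free-air anomaly = 982302.75 − 983079.58 + (1012.83) = 236.00 mGal
Bouguer slab correction = 0.04193 × 2.71 × 3282.0 = 372.93 mGal
Simple Bouguer anomaly = 236.00 − (372.93) = -136.93 mGal
Complete Bouguer anomaly = -136.93 + 1.94 = -134.99 mGal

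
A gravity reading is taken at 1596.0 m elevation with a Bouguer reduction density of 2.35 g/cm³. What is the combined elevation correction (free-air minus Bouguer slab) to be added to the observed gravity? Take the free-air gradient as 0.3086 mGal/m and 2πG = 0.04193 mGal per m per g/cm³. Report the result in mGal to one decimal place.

Combined gradient = 0.3086 − 0.04193 × 2.35 = 0.2100645 mGal/m
Combined elevation correction = 0.2100645 × 1596.0 = 335.3 mGal

335.3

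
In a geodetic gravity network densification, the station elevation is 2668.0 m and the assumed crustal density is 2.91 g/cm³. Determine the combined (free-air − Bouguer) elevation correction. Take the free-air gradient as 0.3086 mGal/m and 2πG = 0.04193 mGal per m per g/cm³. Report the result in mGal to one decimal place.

Combined gradient = 0.3086 − 0.04193 × 2.91 = 0.1865837 mGal/m
Combined elevation correction = 0.1865837 × 2668.0 = 497.8 mGal

497.8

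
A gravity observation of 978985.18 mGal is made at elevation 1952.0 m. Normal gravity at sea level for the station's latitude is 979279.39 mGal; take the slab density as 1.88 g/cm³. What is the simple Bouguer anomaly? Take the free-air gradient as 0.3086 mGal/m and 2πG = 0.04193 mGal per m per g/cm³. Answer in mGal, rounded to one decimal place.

154.3

Free-air correction = 0.3086 × 1952.0 = 602.39 mGal
Free-air anomaly = 978985.18 − 979279.39 + (602.39) = 308.18 mGal
Bouguer slab correction = 0.04193 × 1.88 × 1952.0 = 153.87 mGal
Simple Bouguer anomaly = 308.18 − (153.87) = 154.31 mGal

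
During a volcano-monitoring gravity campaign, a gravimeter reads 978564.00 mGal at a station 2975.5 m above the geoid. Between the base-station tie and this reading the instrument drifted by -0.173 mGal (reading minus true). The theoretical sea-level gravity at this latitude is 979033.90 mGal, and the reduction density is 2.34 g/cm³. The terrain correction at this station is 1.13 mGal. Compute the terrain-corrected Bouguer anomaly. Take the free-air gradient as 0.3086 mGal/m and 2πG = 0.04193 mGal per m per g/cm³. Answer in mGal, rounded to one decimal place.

Drift-corrected reading = 978564.00 − (-0.173) = 978564.173 mGal
Free-air correction = 0.3086 × 2975.5 = 918.24 mGal
Free-air anomaly = 978564.173 − 979033.90 + (918.24) = 448.513 mGal
Bouguer slab correction = 0.04193 × 2.34 × 2975.5 = 291.94 mGal
Simple Bouguer anomaly = 448.513 − (291.94) = 156.573 mGal
Complete Bouguer anomaly = 156.573 + 1.13 = 157.703 mGal

157.7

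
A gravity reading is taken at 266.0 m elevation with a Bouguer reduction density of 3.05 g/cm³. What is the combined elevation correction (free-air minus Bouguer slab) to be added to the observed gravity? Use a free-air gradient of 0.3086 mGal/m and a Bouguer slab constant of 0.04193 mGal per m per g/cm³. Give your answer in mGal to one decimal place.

48.1

Combined gradient = 0.3086 − 0.04193 × 3.05 = 0.1807135 mGal/m
Combined elevation correction = 0.1807135 × 266.0 = 48.1 mGal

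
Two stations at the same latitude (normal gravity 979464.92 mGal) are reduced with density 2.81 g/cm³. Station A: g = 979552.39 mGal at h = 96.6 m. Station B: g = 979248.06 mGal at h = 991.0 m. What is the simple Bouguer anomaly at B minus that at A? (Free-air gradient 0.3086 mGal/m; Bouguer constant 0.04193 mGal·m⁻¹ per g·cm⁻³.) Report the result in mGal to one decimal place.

Δg_SB(A) = 979552.39 − 979464.92 + 0.3086×96.6 − 0.04193×2.81×96.6 = 105.90 mGal
Δg_SB(B) = 979248.06 − 979464.92 + 0.3086×991.0 − 0.04193×2.81×991.0 = -27.80 mGal
Difference = -27.80 − (105.90) = -133.70 mGal

-133.7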